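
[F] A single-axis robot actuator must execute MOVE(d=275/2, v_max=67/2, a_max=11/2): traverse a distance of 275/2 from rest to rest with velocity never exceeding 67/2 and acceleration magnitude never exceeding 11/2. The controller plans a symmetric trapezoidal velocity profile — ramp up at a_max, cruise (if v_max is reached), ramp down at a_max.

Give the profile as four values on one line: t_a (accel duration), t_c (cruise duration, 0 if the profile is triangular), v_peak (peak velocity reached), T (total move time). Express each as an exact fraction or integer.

t_a=5 t_c=0 v_peak=55/2 T=10

(v_max)²/a_max = (67/2)²/(11/2) = 4489/22
275/2 < 4489/22 ⇒ no cruise
v_peak = √(275/2·11/2) = √(3025/4) = 55/2
t_a = (55/2)/(11/2) = 5; t_c = 0
T = 2·5 = 10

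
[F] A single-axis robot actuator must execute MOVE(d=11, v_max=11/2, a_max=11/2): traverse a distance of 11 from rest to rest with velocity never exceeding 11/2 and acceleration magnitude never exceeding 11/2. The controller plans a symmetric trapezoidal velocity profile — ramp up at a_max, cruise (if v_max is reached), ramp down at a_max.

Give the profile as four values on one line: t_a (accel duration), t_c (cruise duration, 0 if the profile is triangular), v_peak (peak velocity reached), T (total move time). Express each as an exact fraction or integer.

v_max²/a_max = (11/2)²/(11/2) = 11/2
11 ≥ 11/2 → trapezoidal
t_a = (11/2)/(11/2) = 1; v_peak = 11/2
d_cruise = 11 − 11/2 = 11/2; t_c = (11/2)/(11/2) = 1
T = 2·1 + 1 = 3

t_a=1 t_c=1 v_peak=11/2 T=3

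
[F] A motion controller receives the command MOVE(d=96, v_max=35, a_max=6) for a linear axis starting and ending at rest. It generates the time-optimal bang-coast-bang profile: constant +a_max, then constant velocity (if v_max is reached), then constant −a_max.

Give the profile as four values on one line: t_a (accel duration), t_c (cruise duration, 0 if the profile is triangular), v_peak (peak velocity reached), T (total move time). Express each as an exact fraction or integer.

v_max²/a_max = 35²/6 = 1225/6
96 < 1225/6 → triangular
v_peak = √(96·6) = √576 = 24
t_a = 24/6 = 4; t_c = 0
T = 2·4 = 8

t_a=4 t_c=0 v_peak=24 T=8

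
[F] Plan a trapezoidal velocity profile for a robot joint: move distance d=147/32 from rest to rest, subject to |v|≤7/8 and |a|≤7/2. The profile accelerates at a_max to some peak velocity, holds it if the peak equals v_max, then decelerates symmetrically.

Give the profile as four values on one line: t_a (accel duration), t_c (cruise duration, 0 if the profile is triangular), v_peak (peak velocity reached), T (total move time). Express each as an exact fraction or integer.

vₘ²/aₘ = (7/8)²/(7/2) = 7/32
147/32 ≥ 7/32 ⇒ cruise phase
t_a = (7/8)/(7/2) = 1/4; v_peak = 7/8
d_cruise = 147/32 − 7/32 = 35/8; t_c = (35/8)/(7/8) = 5
T = 2·1/4 + 5 = 11/2

t_a=1/4 t_c=5 v_peak=7/8 T=11/2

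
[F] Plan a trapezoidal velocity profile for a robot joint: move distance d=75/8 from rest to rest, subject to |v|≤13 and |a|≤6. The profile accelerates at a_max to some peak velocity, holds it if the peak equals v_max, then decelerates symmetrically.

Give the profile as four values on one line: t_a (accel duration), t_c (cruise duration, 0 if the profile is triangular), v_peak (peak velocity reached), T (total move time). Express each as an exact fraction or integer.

v_max²/a_max = 13²/6 = 169/6
75/8 < 169/6 → triangular
v_peak = √(75/8·6) = √(225/4) = 15/2
t_a = (15/2)/6 = 5/4; t_c = 0
T = 2·5/4 = 5/2

t_a=5/4 t_c=0 v_peak=15/2 T=5/2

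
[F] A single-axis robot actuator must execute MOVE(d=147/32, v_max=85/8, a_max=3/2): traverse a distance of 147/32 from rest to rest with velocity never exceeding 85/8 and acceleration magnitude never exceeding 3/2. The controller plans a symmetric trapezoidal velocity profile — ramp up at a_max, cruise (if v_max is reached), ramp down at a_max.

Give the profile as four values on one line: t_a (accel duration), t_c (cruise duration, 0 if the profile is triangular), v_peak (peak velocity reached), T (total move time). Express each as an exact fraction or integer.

t_a=7/4 t_c=0 v_peak=21/8 T=7/2

vₘ²/aₘ = (85/8)²/(3/2) = 7225/96
147/32 < 7225/96 so t_c = 0
v_peak = √(147/32·3/2) = √(441/64) = 21/8
t_a = (21/8)/(3/2) = 7/4; t_c = 0
T = 2·7/4 = 7/2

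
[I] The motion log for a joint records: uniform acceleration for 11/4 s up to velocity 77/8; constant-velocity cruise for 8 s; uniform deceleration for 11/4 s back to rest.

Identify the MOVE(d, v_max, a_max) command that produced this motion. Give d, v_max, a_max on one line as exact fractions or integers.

a_max = (77/8)/(11/4) = 7/2
d_a = ½·77/8·11/4 = 847/64; d_c = 77/8·8 = 77
d = 2·847/64 + 77 = 3311/32
t_c = 8 > 0 so v_max = 77/8

d=3311/32 v_max=77/8 a_max=7/2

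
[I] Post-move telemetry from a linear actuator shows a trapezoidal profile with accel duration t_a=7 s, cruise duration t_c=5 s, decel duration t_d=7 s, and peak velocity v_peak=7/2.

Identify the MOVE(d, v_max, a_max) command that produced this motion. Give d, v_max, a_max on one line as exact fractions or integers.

d=42 v_max=7/2 a_max=1/2

a_max = (7/2)/7 = 1/2
d_a = ½·7/2·7 = 49/4; d_c = 7/2·5 = 35/2
d = 2·49/4 + 35/2 = 42
t_c = 5 > 0 → v_max = v_peak = 7/2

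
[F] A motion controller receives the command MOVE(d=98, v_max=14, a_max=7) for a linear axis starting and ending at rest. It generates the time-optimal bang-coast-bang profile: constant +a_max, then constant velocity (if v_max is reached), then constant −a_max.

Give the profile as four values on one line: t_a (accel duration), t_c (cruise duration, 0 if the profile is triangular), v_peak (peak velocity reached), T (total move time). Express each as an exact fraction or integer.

v_max²/a_max = 14²/7 = 28
98 ≥ 28 ⇒ cruise phase
t_a = 14/7 = 2; v_peak = 14
d_cruise = 98 − 28 = 70; t_c = 70/14 = 5
T = 2·2 + 5 = 9

t_a=2 t_c=5 v_peak=14 T=9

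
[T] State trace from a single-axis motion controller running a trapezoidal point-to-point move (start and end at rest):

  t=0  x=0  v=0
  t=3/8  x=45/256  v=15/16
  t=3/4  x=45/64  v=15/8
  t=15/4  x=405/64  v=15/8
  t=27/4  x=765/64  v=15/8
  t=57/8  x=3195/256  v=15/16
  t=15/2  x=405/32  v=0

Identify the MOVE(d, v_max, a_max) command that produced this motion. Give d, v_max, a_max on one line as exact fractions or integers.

final state: t=15/2, x=405/32, v=0 → d = 405/32
a_max = (15/16−0)/(3/8−0) = 5/2
max v = 15/8 over t∈[3/4,27/4] → v_max = 15/8
check: 15/8·(3/4+6) = 405/32 ✓

d=405/32 v_max=15/8 a_max=5/2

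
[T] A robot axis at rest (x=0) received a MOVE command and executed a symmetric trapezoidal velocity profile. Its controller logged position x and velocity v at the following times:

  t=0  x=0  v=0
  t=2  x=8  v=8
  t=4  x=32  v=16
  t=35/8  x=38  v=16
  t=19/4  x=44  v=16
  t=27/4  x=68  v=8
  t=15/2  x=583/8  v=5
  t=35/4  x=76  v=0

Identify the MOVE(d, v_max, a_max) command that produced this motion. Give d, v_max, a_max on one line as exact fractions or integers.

final state: t=35/4, x=76, v=0 → d = 76
a_max = (8−0)/(2−0) = 4
max v = 16 over t∈[4,19/4] → v_max = 16
check: 16·(4+3/4) = 76 ✓

d=76 v_max=16 a_max=4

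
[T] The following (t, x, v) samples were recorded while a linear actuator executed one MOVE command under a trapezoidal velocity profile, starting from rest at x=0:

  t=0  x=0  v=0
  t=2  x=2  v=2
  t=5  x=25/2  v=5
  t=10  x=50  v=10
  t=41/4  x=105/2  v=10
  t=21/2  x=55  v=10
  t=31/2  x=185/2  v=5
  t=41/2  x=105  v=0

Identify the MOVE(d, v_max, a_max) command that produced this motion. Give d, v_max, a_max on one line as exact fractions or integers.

final state: t=41/2, x=105, v=0 → d = 105
a_max = (2−0)/(2−0) = 1
max v = 10 over t∈[10,21/2] → v_max = 10
check: 10·(10+1/2) = 105 ✓

d=105 v_max=10 a_max=1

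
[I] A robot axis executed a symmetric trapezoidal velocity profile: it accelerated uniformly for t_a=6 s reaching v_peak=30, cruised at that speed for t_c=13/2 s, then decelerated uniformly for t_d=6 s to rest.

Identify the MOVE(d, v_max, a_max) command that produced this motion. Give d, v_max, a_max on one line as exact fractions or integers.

a_max = 30/6 = 5
d_a = ½·30·6 = 90; d_c = 30·13/2 = 195
d = 2·90 + 195 = 375
t_c = 13/2 > 0 so v_max = 30

d=375 v_max=30 a_max=5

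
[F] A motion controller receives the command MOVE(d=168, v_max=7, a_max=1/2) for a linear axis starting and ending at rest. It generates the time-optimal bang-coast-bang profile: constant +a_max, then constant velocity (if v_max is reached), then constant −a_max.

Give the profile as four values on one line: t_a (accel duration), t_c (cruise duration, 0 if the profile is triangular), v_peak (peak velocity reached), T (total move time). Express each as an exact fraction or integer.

v_max²/a_max = 7²/(1/2) = 98
168 ≥ 98 ⇒ cruise phase
t_a = 7/(1/2) = 14; v_peak = 7
d_cruise = 168 − 98 = 70; t_c = 70/7 = 10
T = 2·14 + 10 = 38

t_a=14 t_c=10 v_peak=7 T=38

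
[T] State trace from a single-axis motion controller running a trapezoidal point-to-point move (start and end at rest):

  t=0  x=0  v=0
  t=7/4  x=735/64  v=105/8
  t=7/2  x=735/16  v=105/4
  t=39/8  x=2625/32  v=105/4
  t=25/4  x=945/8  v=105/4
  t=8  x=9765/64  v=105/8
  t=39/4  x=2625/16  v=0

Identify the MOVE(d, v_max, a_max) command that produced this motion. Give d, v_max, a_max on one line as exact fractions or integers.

final state: t=39/4, x=2625/16, v=0 → d = 2625/16
a_max = (105/8−0)/(7/4−0) = 15/2
max v = 105/4 over t∈[7/2,25/4] → v_max = 105/4
check: 105/4·(7/2+11/4) = 2625/16 ✓

d=2625/16 v_max=105/4 a_max=15/2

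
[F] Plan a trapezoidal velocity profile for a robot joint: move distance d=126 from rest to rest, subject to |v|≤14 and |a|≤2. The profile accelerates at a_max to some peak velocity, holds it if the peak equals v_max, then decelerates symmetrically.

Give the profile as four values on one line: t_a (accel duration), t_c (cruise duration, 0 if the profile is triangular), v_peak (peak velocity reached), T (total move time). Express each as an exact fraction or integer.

vₘ²/aₘ = 14²/2 = 98
126 ≥ 98 → trapezoidal
t_a = 14/2 = 7; v_peak = 14
d_cruise = 126 − 98 = 28; t_c = 28/14 = 2
T = 2·7 + 2 = 16

t_a=7 t_c=2 v_peak=14 T=16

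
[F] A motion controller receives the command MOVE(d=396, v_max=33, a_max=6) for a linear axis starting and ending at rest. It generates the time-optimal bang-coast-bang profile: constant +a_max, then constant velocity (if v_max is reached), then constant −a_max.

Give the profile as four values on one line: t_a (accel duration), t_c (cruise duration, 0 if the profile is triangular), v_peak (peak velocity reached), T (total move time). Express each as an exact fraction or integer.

t_a=11/2 t_c=13/2 v_peak=33 T=35/2

v_max²/a_max = 33²/6 = 363/2
396 ≥ 363/2 → trapezoidal
t_a = 33/6 = 11/2; v_peak = 33
d_cruise = 396 − 363/2 = 429/2; t_c = (429/2)/33 = 13/2
T = 2·11/2 + 13/2 = 35/2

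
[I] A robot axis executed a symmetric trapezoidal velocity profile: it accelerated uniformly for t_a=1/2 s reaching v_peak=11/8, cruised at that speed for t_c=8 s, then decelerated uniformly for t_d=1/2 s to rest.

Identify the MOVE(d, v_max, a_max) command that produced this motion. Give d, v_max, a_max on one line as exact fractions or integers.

d=187/16 v_max=11/8 a_max=11/4

a_max = (11/8)/(1/2) = 11/4
d_a = ½·11/8·1/2 = 11/32; d_c = 11/8·8 = 11
d = 2·11/32 + 11 = 187/16
t_c = 8 > 0 ⇒ limit active, v_max = 11/8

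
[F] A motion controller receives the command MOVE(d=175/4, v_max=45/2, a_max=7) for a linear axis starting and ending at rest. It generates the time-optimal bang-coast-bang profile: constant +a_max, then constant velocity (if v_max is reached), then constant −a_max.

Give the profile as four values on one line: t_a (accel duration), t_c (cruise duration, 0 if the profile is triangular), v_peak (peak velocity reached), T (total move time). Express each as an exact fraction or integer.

vₘ²/aₘ = (45/2)²/7 = 2025/28
175/4 < 2025/28 so t_c = 0
v_peak = √(175/4·7) = √(1225/4) = 35/2
t_a = (35/2)/7 = 5/2; t_c = 0
T = 2·5/2 = 5

t_a=5/2 t_c=0 v_peak=35/2 T=5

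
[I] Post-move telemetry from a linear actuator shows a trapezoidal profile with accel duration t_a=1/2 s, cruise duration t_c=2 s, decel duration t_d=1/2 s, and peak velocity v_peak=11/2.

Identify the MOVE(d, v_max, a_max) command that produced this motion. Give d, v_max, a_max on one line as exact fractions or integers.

d=55/4 v_max=11/2 a_max=11

a_max = (11/2)/(1/2) = 11
d_a = ½·11/2·1/2 = 11/8; d_c = 11/2·2 = 11
d = 2·11/8 + 11 = 55/4
t_c = 2 > 0 so v_max = 11/2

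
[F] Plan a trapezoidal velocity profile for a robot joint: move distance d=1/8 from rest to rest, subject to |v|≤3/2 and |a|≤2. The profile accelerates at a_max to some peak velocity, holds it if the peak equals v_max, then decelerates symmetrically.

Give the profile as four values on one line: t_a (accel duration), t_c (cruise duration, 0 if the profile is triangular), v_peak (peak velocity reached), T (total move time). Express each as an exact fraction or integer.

(v_max)²/a_max = (3/2)²/2 = 9/8
1/8 < 9/8 ⇒ no cruise
v_peak = √(1/8·2) = √(1/4) = 1/2
t_a = (1/2)/2 = 1/4; t_c = 0
T = 2·1/4 = 1/2

t_a=1/4 t_c=0 v_peak=1/2 T=1/2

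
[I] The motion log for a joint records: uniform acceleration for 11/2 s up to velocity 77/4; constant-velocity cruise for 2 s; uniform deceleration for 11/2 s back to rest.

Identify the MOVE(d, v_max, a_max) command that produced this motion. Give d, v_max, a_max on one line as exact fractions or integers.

d=1155/8 v_max=77/4 a_max=7/2

a_max = (77/4)/(11/2) = 7/2
d_a = ½·77/4·11/2 = 847/16; d_c = 77/4·2 = 77/2
d = 2·847/16 + 77/2 = 1155/8
t_c = 2 > 0 → v_max = v_peak = 77/4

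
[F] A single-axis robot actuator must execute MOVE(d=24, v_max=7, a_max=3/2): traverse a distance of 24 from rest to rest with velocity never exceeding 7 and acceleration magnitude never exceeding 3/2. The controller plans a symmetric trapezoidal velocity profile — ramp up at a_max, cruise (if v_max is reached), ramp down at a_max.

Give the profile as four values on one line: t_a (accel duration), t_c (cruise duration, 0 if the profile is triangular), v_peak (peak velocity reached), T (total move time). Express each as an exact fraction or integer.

t_a=4 t_c=0 v_peak=6 T=8

(v_max)²/a_max = 7²/(3/2) = 98/3
24 < 98/3 so t_c = 0
v_peak = √(24·3/2) = √36 = 6
t_a = 6/(3/2) = 4; t_c = 0
T = 2·4 = 8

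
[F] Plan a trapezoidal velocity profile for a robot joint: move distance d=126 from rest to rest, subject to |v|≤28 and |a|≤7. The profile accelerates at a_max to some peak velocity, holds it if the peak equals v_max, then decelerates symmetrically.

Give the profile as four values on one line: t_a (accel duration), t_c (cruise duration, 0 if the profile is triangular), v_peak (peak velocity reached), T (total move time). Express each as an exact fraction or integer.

t_a=4 t_c=1/2 v_peak=28 T=17/2

v_max²/a_max = 28²/7 = 112
126 ≥ 112 so v_max reached
t_a = 28/7 = 4; v_peak = 28
d_cruise = 126 − 112 = 14; t_c = 14/28 = 1/2
T = 2·4 + 1/2 = 17/2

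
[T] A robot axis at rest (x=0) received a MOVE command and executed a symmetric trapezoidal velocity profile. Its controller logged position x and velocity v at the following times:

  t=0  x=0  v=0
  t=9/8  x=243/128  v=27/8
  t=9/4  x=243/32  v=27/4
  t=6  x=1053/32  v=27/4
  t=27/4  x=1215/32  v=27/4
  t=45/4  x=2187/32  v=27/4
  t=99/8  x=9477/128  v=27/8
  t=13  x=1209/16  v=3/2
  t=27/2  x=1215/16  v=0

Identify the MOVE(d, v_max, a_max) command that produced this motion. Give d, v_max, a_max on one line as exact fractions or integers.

d=1215/16 v_max=27/4 a_max=3

final state: t=27/2, x=1215/16, v=0 → d = 1215/16
a_max = (27/8−0)/(9/8−0) = 3
max v = 27/4 over t∈[9/4,45/4] → v_max = 27/4
check: 27/4·(9/4+9) = 1215/16 ✓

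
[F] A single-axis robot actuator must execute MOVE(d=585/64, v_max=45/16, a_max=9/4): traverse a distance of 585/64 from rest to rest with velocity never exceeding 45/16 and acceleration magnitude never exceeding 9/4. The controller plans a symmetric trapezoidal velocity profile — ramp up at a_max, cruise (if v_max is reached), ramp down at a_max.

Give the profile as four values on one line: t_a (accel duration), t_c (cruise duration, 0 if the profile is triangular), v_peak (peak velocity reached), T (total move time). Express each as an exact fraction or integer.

v_max²/a_max = (45/16)²/(9/4) = 225/64
585/64 ≥ 225/64 so v_max reached
t_a = (45/16)/(9/4) = 5/4; v_peak = 45/16
d_cruise = 585/64 − 225/64 = 45/8; t_c = (45/8)/(45/16) = 2
T = 2·5/4 + 2 = 9/2

t_a=5/4 t_c=2 v_peak=45/16 T=9/2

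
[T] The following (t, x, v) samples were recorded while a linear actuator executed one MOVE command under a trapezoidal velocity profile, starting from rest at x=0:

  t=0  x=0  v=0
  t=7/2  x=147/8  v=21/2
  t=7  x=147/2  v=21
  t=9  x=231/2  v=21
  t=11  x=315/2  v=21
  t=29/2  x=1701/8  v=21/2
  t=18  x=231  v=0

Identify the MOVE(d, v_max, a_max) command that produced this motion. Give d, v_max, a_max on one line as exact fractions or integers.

final state: t=18, x=231, v=0 → d = 231
a_max = (21/2−0)/(7/2−0) = 3
max v = 21 over t∈[7,11] → v_max = 21
check: 21·(7+4) = 231 ✓

d=231 v_max=21 a_max=3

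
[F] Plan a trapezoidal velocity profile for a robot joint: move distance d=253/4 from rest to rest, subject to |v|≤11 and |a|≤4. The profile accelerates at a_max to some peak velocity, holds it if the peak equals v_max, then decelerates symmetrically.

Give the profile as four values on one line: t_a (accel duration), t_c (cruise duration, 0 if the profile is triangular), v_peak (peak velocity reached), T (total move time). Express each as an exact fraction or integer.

t_a=11/4 t_c=3 v_peak=11 T=17/2

vₘ²/aₘ = 11²/4 = 121/4
253/4 ≥ 121/4 so v_max reached
t_a = 11/4; v_peak = 11
d_cruise = 253/4 − 121/4 = 33; t_c = 33/11 = 3
T = 2·11/4 + 3 = 17/2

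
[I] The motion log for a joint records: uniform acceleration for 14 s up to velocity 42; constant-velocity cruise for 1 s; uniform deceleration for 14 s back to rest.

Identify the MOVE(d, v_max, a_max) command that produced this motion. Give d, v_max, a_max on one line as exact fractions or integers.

a_max = 42/14 = 3
d_a = ½·42·14 = 294; d_c = 42·1 = 42
d = 2·294 + 42 = 630
t_c = 1 > 0 ⇒ limit active, v_max = 42

d=630 v_max=42 a_max=3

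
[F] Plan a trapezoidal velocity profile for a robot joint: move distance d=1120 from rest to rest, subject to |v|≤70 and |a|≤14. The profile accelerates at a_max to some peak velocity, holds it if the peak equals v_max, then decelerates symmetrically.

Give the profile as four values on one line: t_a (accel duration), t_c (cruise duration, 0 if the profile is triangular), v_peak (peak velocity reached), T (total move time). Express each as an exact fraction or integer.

t_a=5 t_c=11 v_peak=70 T=21

vₘ²/aₘ = 70²/14 = 350
1120 ≥ 350 → trapezoidal
t_a = 70/14 = 5; v_peak = 70
d_cruise = 1120 − 350 = 770; t_c = 770/70 = 11
T = 2·5 + 11 = 21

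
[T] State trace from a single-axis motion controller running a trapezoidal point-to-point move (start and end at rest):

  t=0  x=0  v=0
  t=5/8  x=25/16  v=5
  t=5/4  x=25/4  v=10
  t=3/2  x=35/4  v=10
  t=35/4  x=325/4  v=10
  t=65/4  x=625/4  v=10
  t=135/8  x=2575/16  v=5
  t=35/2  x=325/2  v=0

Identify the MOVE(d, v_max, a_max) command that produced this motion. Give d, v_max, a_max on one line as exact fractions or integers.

d=325/2 v_max=10 a_max=8

final state: t=35/2, x=325/2, v=0 → d = 325/2
a_max = (5−0)/(5/8−0) = 8
max v = 10 over t∈[5/4,65/4] → v_max = 10
check: 10·(5/4+15) = 325/2 ✓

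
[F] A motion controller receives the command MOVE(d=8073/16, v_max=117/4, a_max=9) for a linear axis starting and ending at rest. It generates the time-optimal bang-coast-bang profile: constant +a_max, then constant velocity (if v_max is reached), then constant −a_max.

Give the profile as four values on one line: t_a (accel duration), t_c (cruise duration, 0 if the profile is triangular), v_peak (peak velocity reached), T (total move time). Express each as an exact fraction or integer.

t_a=13/4 t_c=14 v_peak=117/4 T=41/2

vₘ²/aₘ = (117/4)²/9 = 1521/16
8073/16 ≥ 1521/16 so v_max reached
t_a = (117/4)/9 = 13/4; v_peak = 117/4
d_cruise = 8073/16 − 1521/16 = 819/2; t_c = (819/2)/(117/4) = 14
T = 2·13/4 + 14 = 41/2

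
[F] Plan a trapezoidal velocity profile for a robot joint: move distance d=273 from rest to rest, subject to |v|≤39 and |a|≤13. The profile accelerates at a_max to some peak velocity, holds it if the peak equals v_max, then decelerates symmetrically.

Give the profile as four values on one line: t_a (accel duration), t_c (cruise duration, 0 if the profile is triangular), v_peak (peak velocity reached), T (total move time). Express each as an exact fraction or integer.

v_max²/a_max = 39²/13 = 117
273 ≥ 117 → trapezoidal
t_a = 39/13 = 3; v_peak = 39
d_cruise = 273 − 117 = 156; t_c = 156/39 = 4
T = 2·3 + 4 = 10

t_a=3 t_c=4 v_peak=39 T=10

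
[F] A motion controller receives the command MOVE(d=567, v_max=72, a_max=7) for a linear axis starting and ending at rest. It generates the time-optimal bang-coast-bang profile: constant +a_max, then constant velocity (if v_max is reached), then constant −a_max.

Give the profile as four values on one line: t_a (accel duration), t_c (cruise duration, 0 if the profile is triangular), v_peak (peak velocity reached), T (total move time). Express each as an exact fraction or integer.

t_a=9 t_c=0 v_peak=63 T=18

v_max²/a_max = 72²/7 = 5184/7
567 < 5184/7 ⇒ no cruise
v_peak = √(567·7) = √3969 = 63
t_a = 63/7 = 9; t_c = 0
T = 2·9 = 18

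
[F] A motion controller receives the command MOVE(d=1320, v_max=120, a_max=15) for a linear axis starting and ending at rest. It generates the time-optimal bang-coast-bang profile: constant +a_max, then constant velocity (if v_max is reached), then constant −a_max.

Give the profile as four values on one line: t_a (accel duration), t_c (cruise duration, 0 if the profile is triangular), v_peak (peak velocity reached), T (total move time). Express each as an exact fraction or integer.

v_max²/a_max = 120²/15 = 960
1320 ≥ 960 ⇒ cruise phase
t_a = 120/15 = 8; v_peak = 120
d_cruise = 1320 − 960 = 360; t_c = 360/120 = 3
T = 2·8 + 3 = 19

t_a=8 t_c=3 v_peak=120 T=19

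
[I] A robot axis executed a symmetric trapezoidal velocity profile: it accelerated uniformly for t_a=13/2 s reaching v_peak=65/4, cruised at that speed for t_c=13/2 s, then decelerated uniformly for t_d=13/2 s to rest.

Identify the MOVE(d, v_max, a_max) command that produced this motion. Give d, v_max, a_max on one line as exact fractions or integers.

a_max = (65/4)/(13/2) = 5/2
d_a = ½·65/4·13/2 = 845/16; d_c = 65/4·13/2 = 845/8
d = 2·845/16 + 845/8 = 845/4
t_c = 13/2 > 0 so v_max = 65/4

d=845/4 v_max=65/4 a_max=5/2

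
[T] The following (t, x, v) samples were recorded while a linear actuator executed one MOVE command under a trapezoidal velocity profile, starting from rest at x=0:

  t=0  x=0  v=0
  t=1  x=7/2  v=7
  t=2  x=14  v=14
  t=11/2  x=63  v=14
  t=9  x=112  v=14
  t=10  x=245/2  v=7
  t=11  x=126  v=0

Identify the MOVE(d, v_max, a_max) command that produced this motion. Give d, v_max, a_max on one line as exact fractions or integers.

final state: t=11, x=126, v=0 → d = 126
a_max = (7−0)/(1−0) = 7
max v = 14 over t∈[2,9] → v_max = 14
check: 14·(2+7) = 126 ✓

d=126 v_max=14 a_max=7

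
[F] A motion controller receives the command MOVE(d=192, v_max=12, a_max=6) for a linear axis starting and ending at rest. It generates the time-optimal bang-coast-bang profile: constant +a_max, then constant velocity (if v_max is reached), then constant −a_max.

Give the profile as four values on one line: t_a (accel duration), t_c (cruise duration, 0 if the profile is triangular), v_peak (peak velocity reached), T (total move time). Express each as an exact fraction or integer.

(v_max)²/a_max = 12²/6 = 24
192 ≥ 24 ⇒ cruise phase
t_a = 12/6 = 2; v_peak = 12
d_cruise = 192 − 24 = 168; t_c = 168/12 = 14
T = 2·2 + 14 = 18

t_a=2 t_c=14 v_peak=12 T=18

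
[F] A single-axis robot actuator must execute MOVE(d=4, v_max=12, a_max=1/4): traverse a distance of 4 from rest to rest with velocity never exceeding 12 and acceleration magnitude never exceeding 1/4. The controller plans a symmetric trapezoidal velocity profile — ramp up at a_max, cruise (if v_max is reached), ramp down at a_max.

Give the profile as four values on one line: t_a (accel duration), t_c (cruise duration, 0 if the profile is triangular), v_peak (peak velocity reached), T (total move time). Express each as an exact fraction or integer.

t_a=4 t_c=0 v_peak=1 T=8

(v_max)²/a_max = 12²/(1/4) = 576
4 < 576 → triangular
v_peak = √(4·1/4) = √1 = 1
t_a = 1/(1/4) = 4; t_c = 0
T = 2·4 = 8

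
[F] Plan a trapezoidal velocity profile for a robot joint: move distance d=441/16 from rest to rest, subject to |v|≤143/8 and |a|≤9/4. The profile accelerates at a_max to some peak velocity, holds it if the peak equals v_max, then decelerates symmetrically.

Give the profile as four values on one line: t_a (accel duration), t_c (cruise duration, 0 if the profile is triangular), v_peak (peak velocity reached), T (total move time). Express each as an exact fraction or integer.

t_a=7/2 t_c=0 v_peak=63/8 T=7

vₘ²/aₘ = (143/8)²/(9/4) = 20449/144
441/16 < 20449/144 ⇒ no cruise
v_peak = √(441/16·9/4) = √(3969/64) = 63/8
t_a = (63/8)/(9/4) = 7/2; t_c = 0
T = 2·7/2 = 7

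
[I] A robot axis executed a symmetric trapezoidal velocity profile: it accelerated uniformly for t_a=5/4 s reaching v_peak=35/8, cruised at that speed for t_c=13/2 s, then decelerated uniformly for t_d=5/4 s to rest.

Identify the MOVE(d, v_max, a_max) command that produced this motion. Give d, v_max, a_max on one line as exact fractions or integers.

a_max = (35/8)/(5/4) = 7/2
d_a = ½·35/8·5/4 = 175/64; d_c = 35/8·13/2 = 455/16
d = 2·175/64 + 455/16 = 1085/32
t_c = 13/2 > 0 ⇒ limit active, v_max = 35/8

d=1085/32 v_max=35/8 a_max=7/2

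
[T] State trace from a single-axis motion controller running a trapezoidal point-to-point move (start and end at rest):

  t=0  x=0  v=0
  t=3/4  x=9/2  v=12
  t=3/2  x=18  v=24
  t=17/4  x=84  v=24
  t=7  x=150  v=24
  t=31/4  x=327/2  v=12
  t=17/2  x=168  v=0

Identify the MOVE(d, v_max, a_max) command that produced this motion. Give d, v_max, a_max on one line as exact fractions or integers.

d=168 v_max=24 a_max=16

final state: t=17/2, x=168, v=0 → d = 168
a_max = (12−0)/(3/4−0) = 16
max v = 24 over t∈[3/2,7] → v_max = 24
check: 24·(3/2+11/2) = 168 ✓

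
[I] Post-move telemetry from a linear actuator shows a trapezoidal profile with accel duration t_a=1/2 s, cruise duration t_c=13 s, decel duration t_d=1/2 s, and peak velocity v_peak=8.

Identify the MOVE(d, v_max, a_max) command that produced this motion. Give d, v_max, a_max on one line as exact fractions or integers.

d=108 v_max=8 a_max=16

a_max = 8/(1/2) = 16
d_a = ½·8·1/2 = 2; d_c = 8·13 = 104
d = 2·2 + 104 = 108
t_c = 13 > 0 so v_max = 8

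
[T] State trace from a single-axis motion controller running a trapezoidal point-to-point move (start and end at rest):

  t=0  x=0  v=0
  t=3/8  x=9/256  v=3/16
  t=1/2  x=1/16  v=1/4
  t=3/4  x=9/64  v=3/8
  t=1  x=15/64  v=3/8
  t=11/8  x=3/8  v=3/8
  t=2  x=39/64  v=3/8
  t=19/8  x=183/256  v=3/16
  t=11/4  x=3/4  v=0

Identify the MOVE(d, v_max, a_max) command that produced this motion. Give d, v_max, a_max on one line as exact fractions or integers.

d=3/4 v_max=3/8 a_max=1/2

final state: t=11/4, x=3/4, v=0 → d = 3/4
a_max = (3/16−0)/(3/8−0) = 1/2
max v = 3/8 over t∈[3/4,2] → v_max = 3/8
check: 3/8·(3/4+5/4) = 3/4 ✓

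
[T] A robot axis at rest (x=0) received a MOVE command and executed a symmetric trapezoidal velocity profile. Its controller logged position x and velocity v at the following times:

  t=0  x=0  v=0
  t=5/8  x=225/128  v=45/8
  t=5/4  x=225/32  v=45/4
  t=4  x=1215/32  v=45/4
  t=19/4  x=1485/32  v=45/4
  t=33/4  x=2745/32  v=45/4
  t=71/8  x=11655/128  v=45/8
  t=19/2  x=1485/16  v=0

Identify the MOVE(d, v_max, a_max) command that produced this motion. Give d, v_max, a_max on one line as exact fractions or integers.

d=1485/16 v_max=45/4 a_max=9

final state: t=19/2, x=1485/16, v=0 → d = 1485/16
a_max = (45/8−0)/(5/8−0) = 9
max v = 45/4 over t∈[5/4,33/4] → v_max = 45/4
check: 45/4·(5/4+7) = 1485/16 ✓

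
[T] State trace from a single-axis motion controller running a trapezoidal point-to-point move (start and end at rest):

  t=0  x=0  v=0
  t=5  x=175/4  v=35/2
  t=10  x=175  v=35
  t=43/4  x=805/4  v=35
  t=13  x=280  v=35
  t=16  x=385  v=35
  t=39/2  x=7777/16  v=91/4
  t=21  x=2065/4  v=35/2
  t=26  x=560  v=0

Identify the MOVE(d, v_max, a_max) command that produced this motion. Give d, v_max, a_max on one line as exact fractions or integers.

d=560 v_max=35 a_max=7/2

final state: t=26, x=560, v=0 → d = 560
a_max = (35/2−0)/(5−0) = 7/2
max v = 35 over t∈[10,16] → v_max = 35
check: 35·(10+6) = 560 ✓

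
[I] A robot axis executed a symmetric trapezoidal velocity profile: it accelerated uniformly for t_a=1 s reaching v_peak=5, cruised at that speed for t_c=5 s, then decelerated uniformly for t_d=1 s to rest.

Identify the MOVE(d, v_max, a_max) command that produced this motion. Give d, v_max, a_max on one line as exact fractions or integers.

a_max = 5/1 = 5
d_a = ½·5·1 = 5/2; d_c = 5·5 = 25
d = 2·5/2 + 25 = 30
t_c = 5 > 0 → v_max = v_peak = 5

d=30 v_max=5 a_max=5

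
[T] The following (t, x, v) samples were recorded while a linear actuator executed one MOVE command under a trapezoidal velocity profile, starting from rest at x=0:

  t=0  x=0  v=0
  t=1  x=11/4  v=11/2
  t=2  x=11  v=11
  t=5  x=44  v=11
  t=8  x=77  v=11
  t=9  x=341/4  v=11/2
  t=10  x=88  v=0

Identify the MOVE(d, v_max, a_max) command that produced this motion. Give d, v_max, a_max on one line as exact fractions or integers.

d=88 v_max=11 a_max=11/2

final state: t=10, x=88, v=0 → d = 88
a_max = (11/2−0)/(1−0) = 11/2
max v = 11 over t∈[2,8] → v_max = 11
check: 11·(2+6) = 88 ✓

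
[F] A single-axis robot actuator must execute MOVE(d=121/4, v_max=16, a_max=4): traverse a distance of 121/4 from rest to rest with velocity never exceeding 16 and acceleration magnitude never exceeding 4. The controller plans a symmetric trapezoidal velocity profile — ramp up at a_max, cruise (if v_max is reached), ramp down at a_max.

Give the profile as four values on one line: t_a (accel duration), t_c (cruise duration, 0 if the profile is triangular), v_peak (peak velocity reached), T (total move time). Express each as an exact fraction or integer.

t_a=11/4 t_c=0 v_peak=11 T=11/2

(v_max)²/a_max = 16²/4 = 64
121/4 < 64 so t_c = 0
v_peak = √(121/4·4) = √121 = 11
t_a = 11/4; t_c = 0
T = 2·11/4 = 11/2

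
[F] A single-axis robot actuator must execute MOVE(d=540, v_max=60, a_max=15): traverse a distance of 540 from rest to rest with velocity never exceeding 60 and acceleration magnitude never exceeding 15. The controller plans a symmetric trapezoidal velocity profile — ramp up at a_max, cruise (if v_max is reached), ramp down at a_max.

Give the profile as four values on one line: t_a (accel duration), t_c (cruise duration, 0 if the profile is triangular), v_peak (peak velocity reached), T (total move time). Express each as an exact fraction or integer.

vₘ²/aₘ = 60²/15 = 240
540 ≥ 240 ⇒ cruise phase
t_a = 60/15 = 4; v_peak = 60
d_cruise = 540 − 240 = 300; t_c = 300/60 = 5
T = 2·4 + 5 = 13

t_a=4 t_c=5 v_peak=60 T=13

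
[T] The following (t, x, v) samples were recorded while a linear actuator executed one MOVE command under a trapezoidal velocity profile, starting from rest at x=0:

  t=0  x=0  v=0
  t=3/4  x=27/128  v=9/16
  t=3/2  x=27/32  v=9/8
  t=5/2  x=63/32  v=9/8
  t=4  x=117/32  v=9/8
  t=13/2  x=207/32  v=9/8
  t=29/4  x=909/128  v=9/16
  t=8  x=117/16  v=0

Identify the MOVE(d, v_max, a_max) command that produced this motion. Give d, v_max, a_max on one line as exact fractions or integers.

final state: t=8, x=117/16, v=0 → d = 117/16
a_max = (9/16−0)/(3/4−0) = 3/4
max v = 9/8 over t∈[3/2,13/2] → v_max = 9/8
check: 9/8·(3/2+5) = 117/16 ✓

d=117/16 v_max=9/8 a_max=3/4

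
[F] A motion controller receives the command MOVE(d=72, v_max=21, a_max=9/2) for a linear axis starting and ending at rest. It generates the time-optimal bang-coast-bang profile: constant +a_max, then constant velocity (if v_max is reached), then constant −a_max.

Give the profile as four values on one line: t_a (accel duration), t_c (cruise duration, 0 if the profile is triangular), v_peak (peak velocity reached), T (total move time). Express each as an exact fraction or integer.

(v_max)²/a_max = 21²/(9/2) = 98
72 < 98 → triangular
v_peak = √(72·9/2) = √324 = 18
t_a = 18/(9/2) = 4; t_c = 0
T = 2·4 = 8

t_a=4 t_c=0 v_peak=18 T=8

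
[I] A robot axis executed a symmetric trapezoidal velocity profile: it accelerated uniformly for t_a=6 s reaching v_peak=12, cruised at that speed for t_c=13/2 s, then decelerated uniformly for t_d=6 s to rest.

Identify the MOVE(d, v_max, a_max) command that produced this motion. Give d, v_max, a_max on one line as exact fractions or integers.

a_max = 12/6 = 2
d_a = ½·12·6 = 36; d_c = 12·13/2 = 78
d = 2·36 + 78 = 150
t_c = 13/2 > 0 ⇒ limit active, v_max = 12

d=150 v_max=12 a_max=2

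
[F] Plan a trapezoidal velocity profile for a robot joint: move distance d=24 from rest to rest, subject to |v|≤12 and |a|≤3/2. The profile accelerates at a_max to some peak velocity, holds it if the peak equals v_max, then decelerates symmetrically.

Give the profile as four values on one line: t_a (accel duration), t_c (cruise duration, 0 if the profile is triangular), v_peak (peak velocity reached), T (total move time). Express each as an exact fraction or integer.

t_a=4 t_c=0 v_peak=6 T=8

vₘ²/aₘ = 12²/(3/2) = 96
24 < 96 ⇒ no cruise
v_peak = √(24·3/2) = √36 = 6
t_a = 6/(3/2) = 4; t_c = 0
T = 2·4 = 8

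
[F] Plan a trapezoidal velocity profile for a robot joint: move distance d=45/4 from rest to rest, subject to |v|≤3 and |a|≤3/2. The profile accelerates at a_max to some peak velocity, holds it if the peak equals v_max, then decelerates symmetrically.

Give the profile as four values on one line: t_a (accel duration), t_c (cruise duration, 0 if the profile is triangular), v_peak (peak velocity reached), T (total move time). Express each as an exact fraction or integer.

(v_max)²/a_max = 3²/(3/2) = 6
45/4 ≥ 6 → trapezoidal
t_a = 3/(3/2) = 2; v_peak = 3
d_cruise = 45/4 − 6 = 21/4; t_c = (21/4)/3 = 7/4
T = 2·2 + 7/4 = 23/4

t_a=2 t_c=7/4 v_peak=3 T=23/4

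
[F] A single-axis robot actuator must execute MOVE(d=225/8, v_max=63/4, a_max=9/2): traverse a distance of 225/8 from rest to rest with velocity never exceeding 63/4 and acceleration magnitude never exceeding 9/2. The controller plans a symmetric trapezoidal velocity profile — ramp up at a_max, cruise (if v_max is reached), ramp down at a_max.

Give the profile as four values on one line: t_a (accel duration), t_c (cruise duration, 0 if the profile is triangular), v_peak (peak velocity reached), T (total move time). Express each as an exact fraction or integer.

v_max²/a_max = (63/4)²/(9/2) = 441/8
225/8 < 441/8 so t_c = 0
v_peak = √(225/8·9/2) = √(2025/16) = 45/4
t_a = (45/4)/(9/2) = 5/2; t_c = 0
T = 2·5/2 = 5

t_a=5/2 t_c=0 v_peak=45/4 T=5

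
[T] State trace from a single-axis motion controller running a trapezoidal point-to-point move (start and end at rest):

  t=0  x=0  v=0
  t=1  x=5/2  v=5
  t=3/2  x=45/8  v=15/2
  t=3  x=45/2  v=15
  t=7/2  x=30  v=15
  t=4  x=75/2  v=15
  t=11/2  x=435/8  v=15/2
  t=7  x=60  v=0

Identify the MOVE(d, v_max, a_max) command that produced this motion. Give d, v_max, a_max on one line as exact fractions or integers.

d=60 v_max=15 a_max=5

final state: t=7, x=60, v=0 → d = 60
a_max = (5−0)/(1−0) = 5
max v = 15 over t∈[3,4] → v_max = 15
check: 15·(3+1) = 60 ✓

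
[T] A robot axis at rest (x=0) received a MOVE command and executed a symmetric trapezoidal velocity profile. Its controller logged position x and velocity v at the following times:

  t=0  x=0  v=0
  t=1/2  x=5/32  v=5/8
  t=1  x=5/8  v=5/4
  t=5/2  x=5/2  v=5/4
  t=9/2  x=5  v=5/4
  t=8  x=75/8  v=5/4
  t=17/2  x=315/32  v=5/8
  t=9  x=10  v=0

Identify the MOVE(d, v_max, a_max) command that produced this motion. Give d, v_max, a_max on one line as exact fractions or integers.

final state: t=9, x=10, v=0 → d = 10
a_max = (5/8−0)/(1/2−0) = 5/4
max v = 5/4 over t∈[1,8] → v_max = 5/4
check: 5/4·(1+7) = 10 ✓

d=10 v_max=5/4 a_max=5/4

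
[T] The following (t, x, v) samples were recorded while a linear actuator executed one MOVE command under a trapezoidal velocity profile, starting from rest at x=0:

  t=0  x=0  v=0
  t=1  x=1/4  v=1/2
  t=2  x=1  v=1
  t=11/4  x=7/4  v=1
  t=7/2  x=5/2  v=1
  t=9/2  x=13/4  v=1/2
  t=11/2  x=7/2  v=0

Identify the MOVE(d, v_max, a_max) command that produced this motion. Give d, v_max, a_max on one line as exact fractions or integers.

d=7/2 v_max=1 a_max=1/2

final state: t=11/2, x=7/2, v=0 → d = 7/2
a_max = (1/2−0)/(1−0) = 1/2
max v = 1 over t∈[2,7/2] → v_max = 1
check: 1·(2+3/2) = 7/2 ✓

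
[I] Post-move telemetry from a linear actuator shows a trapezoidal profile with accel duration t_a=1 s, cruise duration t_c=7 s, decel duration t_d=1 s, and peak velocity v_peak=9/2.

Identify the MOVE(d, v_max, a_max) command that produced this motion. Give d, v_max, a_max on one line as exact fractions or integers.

a_max = (9/2)/1 = 9/2
d_a = ½·9/2·1 = 9/4; d_c = 9/2·7 = 63/2
d = 2·9/4 + 63/2 = 36
t_c = 7 > 0 → v_max = v_peak = 9/2

d=36 v_max=9/2 a_max=9/2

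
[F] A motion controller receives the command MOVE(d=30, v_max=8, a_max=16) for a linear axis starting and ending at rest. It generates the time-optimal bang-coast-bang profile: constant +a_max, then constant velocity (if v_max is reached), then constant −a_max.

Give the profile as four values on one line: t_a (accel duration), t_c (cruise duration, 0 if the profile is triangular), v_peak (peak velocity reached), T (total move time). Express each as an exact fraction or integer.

v_max²/a_max = 8²/16 = 4
30 ≥ 4 so v_max reached
t_a = 8/16 = 1/2; v_peak = 8
d_cruise = 30 − 4 = 26; t_c = 26/8 = 13/4
T = 2·1/2 + 13/4 = 17/4

t_a=1/2 t_c=13/4 v_peak=8 T=17/4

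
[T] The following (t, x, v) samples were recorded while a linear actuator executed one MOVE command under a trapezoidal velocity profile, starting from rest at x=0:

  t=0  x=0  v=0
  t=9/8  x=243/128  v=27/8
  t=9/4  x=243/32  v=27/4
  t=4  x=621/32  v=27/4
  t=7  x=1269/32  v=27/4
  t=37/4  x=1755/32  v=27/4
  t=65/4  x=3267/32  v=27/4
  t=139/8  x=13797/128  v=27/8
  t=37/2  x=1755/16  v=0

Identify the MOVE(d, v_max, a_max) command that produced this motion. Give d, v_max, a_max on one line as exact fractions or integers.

d=1755/16 v_max=27/4 a_max=3

final state: t=37/2, x=1755/16, v=0 → d = 1755/16
a_max = (27/8−0)/(9/8−0) = 3
max v = 27/4 over t∈[9/4,65/4] → v_max = 27/4
check: 27/4·(9/4+14) = 1755/16 ✓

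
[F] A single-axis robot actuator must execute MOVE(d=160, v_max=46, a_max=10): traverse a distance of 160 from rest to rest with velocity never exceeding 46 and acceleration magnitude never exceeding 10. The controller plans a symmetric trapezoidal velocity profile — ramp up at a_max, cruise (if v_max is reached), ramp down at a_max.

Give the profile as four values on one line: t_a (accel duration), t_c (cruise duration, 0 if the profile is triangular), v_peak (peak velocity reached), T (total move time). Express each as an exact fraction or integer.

t_a=4 t_c=0 v_peak=40 T=8

vₘ²/aₘ = 46²/10 = 1058/5
160 < 1058/5 so t_c = 0
v_peak = √(160·10) = √1600 = 40
t_a = 40/10 = 4; t_c = 0
T = 2·4 = 8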